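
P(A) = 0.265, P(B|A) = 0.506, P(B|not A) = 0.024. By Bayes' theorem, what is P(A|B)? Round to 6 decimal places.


P(A|B) = P(B|A)*P(A) / P(B), P(B) = P(B|A)*P(A) + P(B|not A)*P(not A)
P(B|A)*P(A) = 0.506 * 0.265 = 0.13409
P(B|not A)*P(not A) = 0.024 * 0.735 = 0.01764
P(B) = 0.13409 + 0.01764 = 0.15173
P(A|B) = 0.13409 / 0.15173 ≈ 0.88374086

0.883741


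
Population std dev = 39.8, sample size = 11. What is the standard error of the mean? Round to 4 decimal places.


SE = sigma / sqrt(n)
sqrt(11) ≈ 3.316625
SE = 39.8 / 3.316625 ≈ 12.000152

12.0002


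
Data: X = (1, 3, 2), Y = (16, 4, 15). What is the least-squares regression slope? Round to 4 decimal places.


b = sum((xi-xbar)(yi-ybar)) / sum((xi-xbar)^2)
n = 3, xbar = 6/3 = 2, ybar = 35/3 ≈ 11.666667
Sxy = sum((xi-xbar)(yi-ybar)) = -12
Sxx = sum((xi-xbar)^2) = 2
b = Sxy / Sxx = -6

-6.0000


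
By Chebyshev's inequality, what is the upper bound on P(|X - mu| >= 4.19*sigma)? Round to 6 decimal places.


P <= 1/k^2
k^2 = 4.19^2 = 17.5561
1/k^2 = 1 / 17.5561 ≈ 0.05696026

0.056960


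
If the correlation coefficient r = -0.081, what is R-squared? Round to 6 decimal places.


R^2 = r^2 = (-0.081)^2 = 0.006561

0.006561


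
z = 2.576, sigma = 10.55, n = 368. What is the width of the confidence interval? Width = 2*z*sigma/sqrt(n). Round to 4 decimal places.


width = 2*z*sigma/sqrt(n)
2*z*sigma = 2 * 2.576 * 10.55 = 54.3536
sqrt(368) ≈ 19.183326
width = 54.3536 / 19.183326 ≈ 2.833377

2.8334


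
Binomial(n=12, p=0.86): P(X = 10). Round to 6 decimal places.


P = C(n,k) * p^k * (1-p)^(n-k)
C(12,10) = 66
p^k = 0.86^10 ≈ 0.2213016
(1-p)^(n-k) = 0.14^2 = 0.0196
P = 66 * 0.2213016 * 0.0196 ≈ 0.286276

0.286276


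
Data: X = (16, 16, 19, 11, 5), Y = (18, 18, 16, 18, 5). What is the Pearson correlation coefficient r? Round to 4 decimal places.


r = sum((xi-xbar)(yi-ybar)) / sqrt(sum((xi-xbar)^2) * sum((yi-ybar)^2))
n = 5, xbar = 67/5 = 13.4, ybar = 75/5 = 15
Sxy = sum((xi-xbar)(yi-ybar)) = 98
Sxx = sum((xi-xbar)^2) = 121.2
Syy = sum((yi-ybar)^2) = 128
sqrt(Sxx*Syy) ≈ 124.553603
r = Sxy / sqrt(Sxx*Syy) = 98 / 124.553603 ≈ 0.786810

0.7868


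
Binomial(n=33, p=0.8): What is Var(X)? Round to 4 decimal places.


Var = n*p*(1-p) = 33 * 0.8 * 0.2 = 5.28

5.2800


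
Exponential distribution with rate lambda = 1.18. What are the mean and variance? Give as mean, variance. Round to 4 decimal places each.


mean = 1/lam, var = 1/lam^2
mean = 1 / 1.18 = 50/59 ≈ 0.847458
lam^2 = 1.18^2 = 1.3924
var = 1 / 1.3924 = 2500/3481 ≈ 0.718184

0.8475, 0.7182


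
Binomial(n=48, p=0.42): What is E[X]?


E[X] = n*p = 48 * 0.42 = 20.16

20.16


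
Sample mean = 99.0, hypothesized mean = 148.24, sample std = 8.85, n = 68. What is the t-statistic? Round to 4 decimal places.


t = (xbar - mu0) / (s/sqrt(n))
xbar - mu0 = 99.0 - 148.24 = -49.24
sqrt(68) ≈ 8.24621125
s/sqrt(n) = 8.85 / 8.24621125 ≈ 1.07322014
t = -49.24 / 1.07322014 ≈ -45.880615

-45.8806


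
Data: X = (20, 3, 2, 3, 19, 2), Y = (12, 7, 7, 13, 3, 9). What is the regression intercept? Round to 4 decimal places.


a = ybar - b*xbar, where b = sum((xi-xbar)(yi-ybar)) / sum((xi-xbar)^2)
n = 6, xbar = 49/6 ≈ 8.166667, ybar = 51/6 = 8.5
Sxy = sum((xi-xbar)(yi-ybar)) = -27.5
Sxx = sum((xi-xbar)^2) = 2321/6 ≈ 386.833333
b = Sxy / Sxx = -15/211 ≈ -0.071090
a = 8.5 - (-0.071090) * 8.166667 = 1916/211 ≈ 9.080569

9.0806


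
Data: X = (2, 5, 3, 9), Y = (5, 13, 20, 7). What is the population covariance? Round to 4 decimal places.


Cov = (1/n)*sum((xi-xbar)(yi-ybar))
n = 4, xbar = 19/4 = 4.75, ybar = 45/4 = 11.25
sum((xi-xbar)(yi-ybar)) = -15.75
Cov = -15.75 / 4 = -3.9375

-3.9375


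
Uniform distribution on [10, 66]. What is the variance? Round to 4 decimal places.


Var = (b-a)^2 / 12
(b-a)^2 = (66 - 10)^2 = 3136
Var = 3136/12 ≈ 261.333333

261.3333


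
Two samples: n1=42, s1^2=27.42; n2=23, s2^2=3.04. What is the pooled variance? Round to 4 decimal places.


sp^2 = ((n1-1)*s1^2 + (n2-1)*s2^2)/(n1+n2-2)
(n1-1)*s1^2 = 41 * 27.42 = 1124.22
(n2-1)*s2^2 = 22 * 3.04 = 66.88
numerator = 1124.22 + 66.88 = 1191.1
n1+n2-2 = 63
sp^2 = 1191.1 / 63 = 11911/630 ≈ 18.906349

18.9063


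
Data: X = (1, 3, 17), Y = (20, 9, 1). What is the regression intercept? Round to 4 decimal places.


a = ybar - b*xbar, where b = sum((xi-xbar)(yi-ybar)) / sum((xi-xbar)^2)
n = 3, xbar = 21/3 = 7, ybar = 30/3 = 10
Sxy = sum((xi-xbar)(yi-ybar)) = -146
Sxx = sum((xi-xbar)^2) = 152
b = Sxy / Sxx = -73/76 ≈ -0.960526
a = 10 - (-0.960526) * 7 = 1271/76 ≈ 16.723684

16.7237


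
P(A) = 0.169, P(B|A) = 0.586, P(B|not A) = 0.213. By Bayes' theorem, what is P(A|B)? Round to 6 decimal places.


P(A|B) = P(B|A)*P(A) / P(B), P(B) = P(B|A)*P(A) + P(B|not A)*P(not A)
P(B|A)*P(A) = 0.586 * 0.169 = 0.099034
P(B|not A)*P(not A) = 0.213 * 0.831 = 0.177003
P(B) = 0.099034 + 0.177003 = 0.276037
P(A|B) = 0.099034 / 0.276037 ≈ 0.35877074

0.358771


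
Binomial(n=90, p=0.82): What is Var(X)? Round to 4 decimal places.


Var = n*p*(1-p) = 90 * 0.82 * 0.18 = 13.284

13.2840


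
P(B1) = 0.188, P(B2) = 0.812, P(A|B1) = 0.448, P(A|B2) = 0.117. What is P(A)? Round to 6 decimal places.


P(A) = P(A|B1)*P(B1) + P(A|B2)*P(B2)
P(A|B1)*P(B1) = 0.448 * 0.188 = 0.084224
P(A|B2)*P(B2) = 0.117 * 0.812 = 0.095004
P(A) = 0.084224 + 0.095004 = 0.179228

0.179228


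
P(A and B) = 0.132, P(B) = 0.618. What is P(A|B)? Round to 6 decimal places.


P(A|B) = P(A and B) / P(B) = 0.132 / 0.618 = 22/103 ≈ 0.21359223

0.213592


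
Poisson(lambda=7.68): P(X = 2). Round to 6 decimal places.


P = e^(-lam) * lam^k / k!
e^(-7.68) ≈ 0.0004619749
lam^k = 7.68^2 = 58.9824
k! = 2! = 2
P = 0.0004619749 * 58.9824 / 2 ≈ 0.013624

0.013624


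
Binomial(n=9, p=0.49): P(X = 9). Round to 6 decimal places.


P = C(n,k) * p^k * (1-p)^(n-k)
C(9,9) = 1
p^k = 0.49^9 ≈ 0.001628414
(1-p)^(n-k) = 0.51^0 = 1
P = 1 * 0.001628414 * 1 ≈ 0.001628

0.001628


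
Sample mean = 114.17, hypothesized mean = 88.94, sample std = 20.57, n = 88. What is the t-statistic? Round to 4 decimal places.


t = (xbar - mu0) / (s/sqrt(n))
xbar - mu0 = 114.17 - 88.94 = 25.23
sqrt(88) ≈ 9.38083152
s/sqrt(n) = 20.57 / 9.38083152 ≈ 2.19276937
t = 25.23 / 2.19276937 ≈ 11.505998

11.5060


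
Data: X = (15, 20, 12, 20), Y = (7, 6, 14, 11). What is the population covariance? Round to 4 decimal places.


Cov = (1/n)*sum((xi-xbar)(yi-ybar))
n = 4, xbar = 67/4 = 16.75, ybar = 38/4 = 9.5
sum((xi-xbar)(yi-ybar)) = -23.5
Cov = -23.5 / 4 = -5.875

-5.8750


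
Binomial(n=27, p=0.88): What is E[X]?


E[X] = n*p = 27 * 0.88 = 23.76

23.76


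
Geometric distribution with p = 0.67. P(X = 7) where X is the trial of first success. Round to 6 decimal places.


P = (1-p)^(k-1) * p
(1-p)^(k-1) = 0.33^6 ≈ 0.001291468
P = 0.001291468 * 0.67 ≈ 0.0008652835

0.000865


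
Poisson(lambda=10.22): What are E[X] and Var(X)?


E[X] = Var(X) = lambda = 10.22

10.22, 10.22


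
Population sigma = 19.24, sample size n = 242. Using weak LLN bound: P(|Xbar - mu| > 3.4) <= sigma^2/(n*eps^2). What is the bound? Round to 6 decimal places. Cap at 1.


bound = min(1, sigma^2/(n*eps^2))
sigma^2 = 19.24^2 = 370.1776
n*eps^2 = 242 * 3.4^2 = 242 * 11.56 = 2797.52
sigma^2/(n*eps^2) = 370.1776 / 2797.52 ≈ 0.13232349

0.132323


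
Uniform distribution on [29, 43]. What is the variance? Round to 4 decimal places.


Var = (b-a)^2 / 12
(b-a)^2 = (43 - 29)^2 = 196
Var = 196/12 ≈ 16.333333

16.3333


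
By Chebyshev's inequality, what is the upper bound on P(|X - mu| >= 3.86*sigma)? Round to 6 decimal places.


P <= 1/k^2
k^2 = 3.86^2 = 14.8996
1/k^2 = 1 / 14.8996 ≈ 0.06711590

0.067116


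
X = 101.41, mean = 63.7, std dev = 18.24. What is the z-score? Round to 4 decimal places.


z = (X - mu) / sigma
X - mu = 101.41 - 63.7 = 37.71
z = 37.71 / 18.24 = 1257/608 ≈ 2.067434

2.0674


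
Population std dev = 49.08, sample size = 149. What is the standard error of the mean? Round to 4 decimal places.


SE = sigma / sqrt(n)
sqrt(149) ≈ 12.206556
SE = 49.08 / 12.206556 ≈ 4.020790

4.0208


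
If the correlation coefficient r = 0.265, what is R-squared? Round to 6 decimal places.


R^2 = r^2 = (0.265)^2 = 0.070225

0.070225


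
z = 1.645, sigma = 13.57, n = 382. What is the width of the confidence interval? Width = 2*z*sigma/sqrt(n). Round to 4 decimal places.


width = 2*z*sigma/sqrt(n)
2*z*sigma = 2 * 1.645 * 13.57 = 44.6453
sqrt(382) ≈ 19.544820
width = 44.6453 / 19.544820 ≈ 2.284252

2.2843


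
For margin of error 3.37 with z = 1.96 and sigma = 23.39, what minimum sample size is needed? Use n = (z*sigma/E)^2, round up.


z*sigma/E = 1.96 * 23.39 / 3.37 = 114611/8425 ≈ 13.603680
(z*sigma/E)^2 ≈ 185.060097
round up: n = 186

186


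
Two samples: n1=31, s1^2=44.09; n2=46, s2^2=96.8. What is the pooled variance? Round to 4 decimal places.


sp^2 = ((n1-1)*s1^2 + (n2-1)*s2^2)/(n1+n2-2)
(n1-1)*s1^2 = 30 * 44.09 = 1322.7
(n2-1)*s2^2 = 45 * 96.8 = 4356
numerator = 1322.7 + 4356 = 5678.7
n1+n2-2 = 75
sp^2 = 5678.7 / 75 = 75.716

75.7160


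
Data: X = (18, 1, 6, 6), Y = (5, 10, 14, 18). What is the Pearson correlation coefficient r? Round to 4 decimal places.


r = sum((xi-xbar)(yi-ybar)) / sqrt(sum((xi-xbar)^2) * sum((yi-ybar)^2))
n = 4, xbar = 31/4 = 7.75, ybar = 47/4 = 11.75
Sxy = sum((xi-xbar)(yi-ybar)) = -72.25
Sxx = sum((xi-xbar)^2) = 156.75
Syy = sum((yi-ybar)^2) = 92.75
sqrt(Sxx*Syy) ≈ 120.575962
r = Sxy / sqrt(Sxx*Syy) = -72.25 / 120.575962 ≈ -0.599207

-0.5992


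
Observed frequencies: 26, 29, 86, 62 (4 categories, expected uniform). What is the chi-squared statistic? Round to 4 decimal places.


chi2 = sum((O-E)^2/E), E = total/4
total = 203, E = 203/4 = 50.75
(26 - 50.75)^2 / 50.75 = 612.5625 / 50.75 = 9801/812 ≈ 12.070197
(29 - 50.75)^2 / 50.75 = 473.0625 / 50.75 = 261/28 ≈ 9.321429
(86 - 50.75)^2 / 50.75 = 1242.5625 / 50.75 = 19881/812 ≈ 24.483990
(62 - 50.75)^2 / 50.75 = 126.5625 / 50.75 = 2025/812 ≈ 2.493842
chi2 = 9819/203 ≈ 48.369458

48.3695


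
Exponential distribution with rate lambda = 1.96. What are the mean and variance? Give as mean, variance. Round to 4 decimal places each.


mean = 1/lam, var = 1/lam^2
mean = 1 / 1.96 = 25/49 ≈ 0.510204
lam^2 = 1.96^2 = 3.8416
var = 1 / 3.8416 = 625/2401 ≈ 0.260308

0.5102, 0.2603


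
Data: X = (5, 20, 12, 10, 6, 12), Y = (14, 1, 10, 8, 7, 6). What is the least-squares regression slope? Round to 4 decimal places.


b = sum((xi-xbar)(yi-ybar)) / sum((xi-xbar)^2)
n = 6, xbar = 65/6 ≈ 10.833333, ybar = 46/6 = 23/3 ≈ 7.666667
Sxy = sum((xi-xbar)(yi-ybar)) = -283/3 ≈ -94.333333
Sxx = sum((xi-xbar)^2) = 869/6 ≈ 144.833333
b = Sxy / Sxx = -566/869 ≈ -0.651323

-0.6513


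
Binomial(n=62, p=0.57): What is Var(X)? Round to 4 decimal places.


Var = n*p*(1-p) = 62 * 0.57 * 0.43 = 15.1962

15.1962


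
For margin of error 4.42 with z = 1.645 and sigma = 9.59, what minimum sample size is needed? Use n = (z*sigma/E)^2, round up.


z*sigma/E = 1.645 * 9.59 / 4.42 ≈ 3.569129
(z*sigma/E)^2 ≈ 12.738682
round up: n = 13

13


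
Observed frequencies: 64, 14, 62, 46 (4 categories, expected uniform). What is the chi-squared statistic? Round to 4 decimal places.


chi2 = sum((O-E)^2/E), E = total/4
total = 186, E = 186/4 = 46.5
(64 - 46.5)^2 / 46.5 = 306.25 / 46.5 = 1225/186 ≈ 6.586022
(14 - 46.5)^2 / 46.5 = 1056.25 / 46.5 = 4225/186 ≈ 22.715054
(62 - 46.5)^2 / 46.5 = 240.25 / 46.5 = 31/6 ≈ 5.166667
(46 - 46.5)^2 / 46.5 = 0.25 / 46.5 = 1/186 ≈ 0.005376
chi2 = 3206/93 ≈ 34.473118

34.4731


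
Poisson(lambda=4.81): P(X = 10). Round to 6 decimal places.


P = e^(-lam) * lam^k / k!
e^(-4.81) ≈ 0.008147860
lam^k = 4.81^10 ≈ 6629041.895102
k! = 10! = 3628800
P = 0.008147860 * 6629041.895102 / 3628800 ≈ 0.014884

0.014884


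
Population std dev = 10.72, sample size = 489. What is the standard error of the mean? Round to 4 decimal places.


SE = sigma / sqrt(n)
sqrt(489) ≈ 22.113344
SE = 10.72 / 22.113344 ≈ 0.484775

0.4848


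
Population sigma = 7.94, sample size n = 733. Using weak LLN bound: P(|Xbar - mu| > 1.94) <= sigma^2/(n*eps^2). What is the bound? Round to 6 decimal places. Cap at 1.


bound = min(1, sigma^2/(n*eps^2))
sigma^2 = 7.94^2 = 63.0436
n*eps^2 = 733 * 1.94^2 = 733 * 3.7636 = 2758.7188
sigma^2/(n*eps^2) = 63.0436 / 2758.7188 ≈ 0.02285249

0.022852


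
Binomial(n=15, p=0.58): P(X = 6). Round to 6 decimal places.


P = C(n,k) * p^k * (1-p)^(n-k)
C(15,6) = 5005
p^k = 0.58^6 ≈ 0.03806869
(1-p)^(n-k) = 0.42^9 ≈ 0.0004066714
P = 5005 * 0.03806869 * 0.0004066714 ≈ 0.077485

0.077485


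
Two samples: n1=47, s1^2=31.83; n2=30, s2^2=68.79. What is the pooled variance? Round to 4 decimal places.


sp^2 = ((n1-1)*s1^2 + (n2-1)*s2^2)/(n1+n2-2)
(n1-1)*s1^2 = 46 * 31.83 = 1464.18
(n2-1)*s2^2 = 29 * 68.79 = 1994.91
numerator = 1464.18 + 1994.91 = 3459.09
n1+n2-2 = 75
sp^2 = 3459.09 / 75 = 46.1212

46.1212


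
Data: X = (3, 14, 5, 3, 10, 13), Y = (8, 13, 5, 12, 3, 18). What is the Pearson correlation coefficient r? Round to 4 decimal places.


r = sum((xi-xbar)(yi-ybar)) / sqrt(sum((xi-xbar)^2) * sum((yi-ybar)^2))
n = 6, xbar = 48/6 = 8, ybar = 59/6 ≈ 9.833333
Sxy = sum((xi-xbar)(yi-ybar)) = 59
Sxx = sum((xi-xbar)^2) = 124
Syy = sum((yi-ybar)^2) = 929/6 ≈ 154.833333
sqrt(Sxx*Syy) ≈ 138.561659
r = Sxy / sqrt(Sxx*Syy) = 59 / 138.561659 ≈ 0.425803

0.4258


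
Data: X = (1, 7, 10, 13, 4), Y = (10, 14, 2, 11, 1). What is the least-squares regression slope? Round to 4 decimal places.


b = sum((xi-xbar)(yi-ybar)) / sum((xi-xbar)^2)
n = 5, xbar = 35/5 = 7, ybar = 38/5 = 7.6
Sxy = sum((xi-xbar)(yi-ybar)) = 9
Sxx = sum((xi-xbar)^2) = 90
b = Sxy / Sxx = 0.1

0.1000


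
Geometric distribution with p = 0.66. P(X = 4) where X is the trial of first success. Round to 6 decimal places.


P = (1-p)^(k-1) * p
(1-p)^(k-1) = 0.34^3 = 0.039304
P = 0.039304 * 0.66 = 0.02594064

0.025941


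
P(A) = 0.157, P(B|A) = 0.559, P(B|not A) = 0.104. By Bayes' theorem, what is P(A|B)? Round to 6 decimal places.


P(A|B) = P(B|A)*P(A) / P(B), P(B) = P(B|A)*P(A) + P(B|not A)*P(not A)
P(B|A)*P(A) = 0.559 * 0.157 = 0.087763
P(B|not A)*P(not A) = 0.104 * 0.843 = 0.087672
P(B) = 0.087763 + 0.087672 = 0.175435
P(A|B) = 0.087763 / 0.175435 ≈ 0.50025936

0.500259


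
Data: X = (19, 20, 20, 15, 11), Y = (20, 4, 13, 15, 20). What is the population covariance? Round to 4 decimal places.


Cov = (1/n)*sum((xi-xbar)(yi-ybar))
n = 5, xbar = 85/5 = 17, ybar = 72/5 = 14.4
sum((xi-xbar)(yi-ybar)) = -59
Cov = -59 / 5 = -11.8

-11.8000


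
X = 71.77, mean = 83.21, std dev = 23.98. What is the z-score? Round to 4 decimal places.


z = (X - mu) / sigma
X - mu = 71.77 - 83.21 = -11.44
z = -11.44 / 23.98 = -52/109 ≈ -0.477064

-0.4771


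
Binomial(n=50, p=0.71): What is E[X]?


E[X] = n*p = 50 * 0.71 = 35.5

35.5


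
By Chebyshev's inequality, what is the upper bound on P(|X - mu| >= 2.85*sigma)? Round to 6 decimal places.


P <= 1/k^2
k^2 = 2.85^2 = 8.1225
1/k^2 = 1 / 8.1225 = 400/3249 ≈ 0.12311480

0.123115


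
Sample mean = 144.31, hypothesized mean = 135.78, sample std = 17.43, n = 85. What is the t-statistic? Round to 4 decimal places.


t = (xbar - mu0) / (s/sqrt(n))
xbar - mu0 = 144.31 - 135.78 = 8.53
sqrt(85) ≈ 9.21954446
s/sqrt(n) = 17.43 / 9.21954446 ≈ 1.89054894
t = 8.53 / 1.89054894 ≈ 4.511917

4.5119


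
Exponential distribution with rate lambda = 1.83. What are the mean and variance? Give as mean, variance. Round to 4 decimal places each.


mean = 1/lam, var = 1/lam^2
mean = 1 / 1.83 = 100/183 ≈ 0.546448
lam^2 = 1.83^2 = 3.3489
var = 1 / 3.3489 ≈ 0.298606

0.5464, 0.2986


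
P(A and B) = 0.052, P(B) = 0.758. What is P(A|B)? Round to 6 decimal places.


P(A|B) = P(A and B) / P(B) = 0.052 / 0.758 = 26/379 ≈ 0.06860158

0.068602


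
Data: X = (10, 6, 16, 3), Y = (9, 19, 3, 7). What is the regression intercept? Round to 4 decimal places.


a = ybar - b*xbar, where b = sum((xi-xbar)(yi-ybar)) / sum((xi-xbar)^2)
n = 4, xbar = 35/4 = 8.75, ybar = 38/4 = 9.5
Sxy = sum((xi-xbar)(yi-ybar)) = -59.5
Sxx = sum((xi-xbar)^2) = 94.75
b = Sxy / Sxx = -238/379 ≈ -0.627968
a = 9.5 - (-0.627968) * 8.75 = 5683/379 ≈ 14.994723

14.9947


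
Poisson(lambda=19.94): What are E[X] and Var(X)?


E[X] = Var(X) = lambda = 19.94

19.94, 19.94


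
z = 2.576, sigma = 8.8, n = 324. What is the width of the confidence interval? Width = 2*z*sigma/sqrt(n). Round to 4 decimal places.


width = 2*z*sigma/sqrt(n)
2*z*sigma = 2 * 2.576 * 8.8 = 45.3376
sqrt(324) = 18
width = 45.3376 / 18 = 14168/5625 ≈ 2.518756

2.5188


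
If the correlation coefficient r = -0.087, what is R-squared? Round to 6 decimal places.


R^2 = r^2 = (-0.087)^2 = 0.007569

0.007569


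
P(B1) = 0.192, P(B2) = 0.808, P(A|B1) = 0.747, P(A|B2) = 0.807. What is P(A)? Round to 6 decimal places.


P(A) = P(A|B1)*P(B1) + P(A|B2)*P(B2)
P(A|B1)*P(B1) = 0.747 * 0.192 = 0.143424
P(A|B2)*P(B2) = 0.807 * 0.808 = 0.652056
P(A) = 0.143424 + 0.652056 = 0.79548

0.795480


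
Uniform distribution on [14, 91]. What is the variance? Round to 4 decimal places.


Var = (b-a)^2 / 12
(b-a)^2 = (91 - 14)^2 = 5929
Var = 5929/12 ≈ 494.083333

494.0833


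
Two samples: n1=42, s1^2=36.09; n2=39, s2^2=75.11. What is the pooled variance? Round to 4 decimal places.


sp^2 = ((n1-1)*s1^2 + (n2-1)*s2^2)/(n1+n2-2)
(n1-1)*s1^2 = 41 * 36.09 = 1479.69
(n2-1)*s2^2 = 38 * 75.11 = 2854.18
numerator = 1479.69 + 2854.18 = 4333.87
n1+n2-2 = 79
sp^2 = 4333.87 / 79 = 433387/7900 ≈ 54.859114

54.8591


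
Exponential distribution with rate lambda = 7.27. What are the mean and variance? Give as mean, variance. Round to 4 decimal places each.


mean = 1/lam, var = 1/lam^2
mean = 1 / 7.27 = 100/727 ≈ 0.137552
lam^2 = 7.27^2 = 52.8529
var = 1 / 52.8529 ≈ 0.018920

0.1376, 0.0189


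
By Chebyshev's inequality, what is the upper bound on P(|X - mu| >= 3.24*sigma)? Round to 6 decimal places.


P <= 1/k^2
k^2 = 3.24^2 = 10.4976
1/k^2 = 1 / 10.4976 = 625/6561 ≈ 0.09525987

0.095260


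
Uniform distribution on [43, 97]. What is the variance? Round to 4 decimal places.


Var = (b-a)^2 / 12
(b-a)^2 = (97 - 43)^2 = 2916
Var = 2916/12 = 243

243.0000


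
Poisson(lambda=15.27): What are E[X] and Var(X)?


E[X] = Var(X) = lambda = 15.27

15.27, 15.27


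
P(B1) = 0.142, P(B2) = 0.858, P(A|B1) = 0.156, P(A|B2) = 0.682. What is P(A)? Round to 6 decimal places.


P(A) = P(A|B1)*P(B1) + P(A|B2)*P(B2)
P(A|B1)*P(B1) = 0.156 * 0.142 = 0.022152
P(A|B2)*P(B2) = 0.682 * 0.858 = 0.585156
P(A) = 0.022152 + 0.585156 = 0.607308

0.607308


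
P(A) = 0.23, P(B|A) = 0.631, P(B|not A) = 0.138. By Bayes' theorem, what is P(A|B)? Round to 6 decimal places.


P(A|B) = P(B|A)*P(A) / P(B), P(B) = P(B|A)*P(A) + P(B|not A)*P(not A)
P(B|A)*P(A) = 0.631 * 0.23 = 0.14513
P(B|not A)*P(not A) = 0.138 * 0.77 = 0.10626
P(B) = 0.14513 + 0.10626 = 0.25139
P(A|B) = 0.14513 / 0.25139 = 631/1093 ≈ 0.57731016

0.577310


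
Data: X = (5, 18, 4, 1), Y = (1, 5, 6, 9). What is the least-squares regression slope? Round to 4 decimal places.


b = sum((xi-xbar)(yi-ybar)) / sum((xi-xbar)^2)
n = 4, xbar = 28/4 = 7, ybar = 21/4 = 5.25
Sxy = sum((xi-xbar)(yi-ybar)) = -19
Sxx = sum((xi-xbar)^2) = 170
b = Sxy / Sxx = -19/170 ≈ -0.111765

-0.1118


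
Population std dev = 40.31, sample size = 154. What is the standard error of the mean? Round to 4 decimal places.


SE = sigma / sqrt(n)
sqrt(154) ≈ 12.409674
SE = 40.31 / 12.409674 ≈ 3.248272

3.2483


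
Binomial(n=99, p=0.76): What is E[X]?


E[X] = n*p = 99 * 0.76 = 75.24

75.24


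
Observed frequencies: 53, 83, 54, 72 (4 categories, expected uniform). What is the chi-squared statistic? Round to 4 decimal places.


chi2 = sum((O-E)^2/E), E = total/4
total = 262, E = 262/4 = 65.5
(53 - 65.5)^2 / 65.5 = 156.25 / 65.5 = 625/262 ≈ 2.385496
(83 - 65.5)^2 / 65.5 = 306.25 / 65.5 = 1225/262 ≈ 4.675573
(54 - 65.5)^2 / 65.5 = 132.25 / 65.5 = 529/262 ≈ 2.019084
(72 - 65.5)^2 / 65.5 = 42.25 / 65.5 = 169/262 ≈ 0.645038
chi2 = 1274/131 ≈ 9.725191

9.7252


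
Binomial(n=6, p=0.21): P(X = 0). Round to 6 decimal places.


P = C(n,k) * p^k * (1-p)^(n-k)
C(6,0) = 1
p^k = 0.21^0 = 1
(1-p)^(n-k) = 0.79^6 ≈ 0.2430875
P = 1 * 1 * 0.2430875 ≈ 0.243087

0.243087


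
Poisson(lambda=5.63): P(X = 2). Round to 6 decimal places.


P = e^(-lam) * lam^k / k!
e^(-5.63) ≈ 0.003588575
lam^k = 5.63^2 = 31.6969
k! = 2! = 2
P = 0.003588575 * 31.6969 / 2 ≈ 0.056873

0.056873


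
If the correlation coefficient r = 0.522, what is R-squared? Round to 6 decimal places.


R^2 = r^2 = (0.522)^2 = 0.272484

0.272484


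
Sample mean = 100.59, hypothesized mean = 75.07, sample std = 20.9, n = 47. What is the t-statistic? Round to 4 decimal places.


t = (xbar - mu0) / (s/sqrt(n))
xbar - mu0 = 100.59 - 75.07 = 25.52
sqrt(47) ≈ 6.85565460
s/sqrt(n) = 20.9 / 6.85565460 ≈ 3.04857832
t = 25.52 / 3.04857832 ≈ 8.371115

8.3711


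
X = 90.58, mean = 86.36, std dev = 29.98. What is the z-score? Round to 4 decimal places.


z = (X - mu) / sigma
X - mu = 90.58 - 86.36 = 4.22
z = 4.22 / 29.98 = 211/1499 ≈ 0.140761

0.1408


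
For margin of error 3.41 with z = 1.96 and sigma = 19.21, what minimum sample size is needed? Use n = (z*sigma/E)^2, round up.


z*sigma/E = 1.96 * 19.21 / 3.41 = 94129/8525 ≈ 11.041525
(z*sigma/E)^2 ≈ 121.915273
round up: n = 122

122


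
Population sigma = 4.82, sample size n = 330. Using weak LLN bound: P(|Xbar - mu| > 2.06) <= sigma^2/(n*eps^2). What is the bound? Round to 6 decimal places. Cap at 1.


bound = min(1, sigma^2/(n*eps^2))
sigma^2 = 4.82^2 = 23.2324
n*eps^2 = 330 * 2.06^2 = 330 * 4.2436 = 1400.388
sigma^2/(n*eps^2) = 23.2324 / 1400.388 ≈ 0.01658997

0.016590


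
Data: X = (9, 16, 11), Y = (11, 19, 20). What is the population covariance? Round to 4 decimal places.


Cov = (1/n)*sum((xi-xbar)(yi-ybar))
n = 3, xbar = 36/3 = 12, ybar = 50/3 ≈ 16.666667
sum((xi-xbar)(yi-ybar)) = 23
Cov = 23 / 3 = 23/3 ≈ 7.666667

7.6667


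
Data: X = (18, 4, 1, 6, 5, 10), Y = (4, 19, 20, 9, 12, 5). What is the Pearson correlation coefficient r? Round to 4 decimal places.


r = sum((xi-xbar)(yi-ybar)) / sqrt(sum((xi-xbar)^2) * sum((yi-ybar)^2))
n = 6, xbar = 44/6 = 22/3 ≈ 7.333333, ybar = 69/6 = 11.5
Sxy = sum((xi-xbar)(yi-ybar)) = -174
Sxx = sum((xi-xbar)^2) = 538/3 ≈ 179.333333
Syy = sum((yi-ybar)^2) = 233.5
sqrt(Sxx*Syy) ≈ 204.632190
r = Sxy / sqrt(Sxx*Syy) = -174 / 204.632190 ≈ -0.850306

-0.8503


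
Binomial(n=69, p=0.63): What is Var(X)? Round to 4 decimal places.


Var = n*p*(1-p) = 69 * 0.63 * 0.37 = 16.0839

16.0839


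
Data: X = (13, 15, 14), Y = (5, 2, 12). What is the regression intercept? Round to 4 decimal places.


a = ybar - b*xbar, where b = sum((xi-xbar)(yi-ybar)) / sum((xi-xbar)^2)
n = 3, xbar = 42/3 = 14, ybar = 19/3 ≈ 6.333333
Sxy = sum((xi-xbar)(yi-ybar)) = -3
Sxx = sum((xi-xbar)^2) = 2
b = Sxy / Sxx = -1.5
a = 6.333333 - (-1.5) * 14 = 82/3 ≈ 27.333333

27.3333


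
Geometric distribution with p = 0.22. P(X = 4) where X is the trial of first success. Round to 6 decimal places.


P = (1-p)^(k-1) * p
(1-p)^(k-1) = 0.78^3 = 0.474552
P = 0.474552 * 0.22 ≈ 0.1044014

0.104401


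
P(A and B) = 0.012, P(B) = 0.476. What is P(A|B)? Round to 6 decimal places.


P(A|B) = P(A and B) / P(B) = 0.012 / 0.476 = 3/119 ≈ 0.02521008

0.025210


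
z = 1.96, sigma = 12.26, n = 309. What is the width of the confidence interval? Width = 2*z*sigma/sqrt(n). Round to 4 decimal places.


width = 2*z*sigma/sqrt(n)
2*z*sigma = 2 * 1.96 * 12.26 = 48.0592
sqrt(309) ≈ 17.578396
width = 48.0592 / 17.578396 ≈ 2.733992

2.7340


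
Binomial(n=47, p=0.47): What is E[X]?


E[X] = n*p = 47 * 0.47 = 22.09

22.09


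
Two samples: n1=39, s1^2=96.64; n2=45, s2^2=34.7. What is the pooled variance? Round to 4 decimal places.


sp^2 = ((n1-1)*s1^2 + (n2-1)*s2^2)/(n1+n2-2)
(n1-1)*s1^2 = 38 * 96.64 = 3672.32
(n2-1)*s2^2 = 44 * 34.7 = 1526.8
numerator = 3672.32 + 1526.8 = 5199.12
n1+n2-2 = 82
sp^2 = 5199.12 / 82 = 64989/1025 ≈ 63.403902

63.4039


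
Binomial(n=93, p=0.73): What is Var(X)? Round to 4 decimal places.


Var = n*p*(1-p) = 93 * 0.73 * 0.27 = 18.3303

18.3303


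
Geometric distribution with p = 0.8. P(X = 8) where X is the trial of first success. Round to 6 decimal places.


P = (1-p)^(k-1) * p
(1-p)^(k-1) = 0.2^7 = 0.0000128
P = 0.0000128 * 0.8 = 0.00001024

0.000010


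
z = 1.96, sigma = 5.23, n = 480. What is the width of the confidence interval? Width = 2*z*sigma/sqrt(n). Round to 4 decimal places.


width = 2*z*sigma/sqrt(n)
2*z*sigma = 2 * 1.96 * 5.23 = 20.5016
sqrt(480) ≈ 21.908902
width = 20.5016 / 21.908902 ≈ 0.935766

0.9358


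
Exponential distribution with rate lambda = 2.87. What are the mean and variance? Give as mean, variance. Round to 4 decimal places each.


mean = 1/lam, var = 1/lam^2
mean = 1 / 2.87 = 100/287 ≈ 0.348432
lam^2 = 2.87^2 = 8.2369
var = 1 / 8.2369 ≈ 0.121405

0.3484, 0.1214


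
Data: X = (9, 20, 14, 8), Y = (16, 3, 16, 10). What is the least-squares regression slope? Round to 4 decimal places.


b = sum((xi-xbar)(yi-ybar)) / sum((xi-xbar)^2)
n = 4, xbar = 51/4 = 12.75, ybar = 45/4 = 11.25
Sxy = sum((xi-xbar)(yi-ybar)) = -65.75
Sxx = sum((xi-xbar)^2) = 90.75
b = Sxy / Sxx = -263/363 ≈ -0.724518

-0.7245


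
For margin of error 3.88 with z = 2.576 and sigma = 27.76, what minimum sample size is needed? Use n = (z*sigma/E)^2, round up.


z*sigma/E = 2.576 * 27.76 / 3.88 ≈ 18.430351
(z*sigma/E)^2 ≈ 339.677820
round up: n = 340

340


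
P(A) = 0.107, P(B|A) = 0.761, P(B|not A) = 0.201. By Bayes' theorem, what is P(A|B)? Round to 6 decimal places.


P(A|B) = P(B|A)*P(A) / P(B), P(B) = P(B|A)*P(A) + P(B|not A)*P(not A)
P(B|A)*P(A) = 0.761 * 0.107 = 0.081427
P(B|not A)*P(not A) = 0.201 * 0.893 = 0.179493
P(B) = 0.081427 + 0.179493 = 0.26092
P(A|B) = 0.081427 / 0.26092 ≈ 0.31207650

0.312076


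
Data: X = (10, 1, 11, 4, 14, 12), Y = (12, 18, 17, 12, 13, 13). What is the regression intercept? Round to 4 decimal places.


a = ybar - b*xbar, where b = sum((xi-xbar)(yi-ybar)) / sum((xi-xbar)^2)
n = 6, xbar = 52/6 = 26/3 ≈ 8.666667, ybar = 85/6 ≈ 14.166667
Sxy = sum((xi-xbar)(yi-ybar)) = -77/3 ≈ -25.666667
Sxx = sum((xi-xbar)^2) = 382/3 ≈ 127.333333
b = Sxy / Sxx = -77/382 ≈ -0.201571
a = 14.166667 - (-0.201571) * 8.666667 = 6079/382 ≈ 15.913613

15.9136


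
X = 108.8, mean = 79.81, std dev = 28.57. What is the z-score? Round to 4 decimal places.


z = (X - mu) / sigma
X - mu = 108.8 - 79.81 = 28.99
z = 28.99 / 28.57 = 2899/2857 ≈ 1.014701

1.0147


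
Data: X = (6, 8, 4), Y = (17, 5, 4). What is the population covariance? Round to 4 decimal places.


Cov = (1/n)*sum((xi-xbar)(yi-ybar))
n = 3, xbar = 18/3 = 6, ybar = 26/3 ≈ 8.666667
sum((xi-xbar)(yi-ybar)) = 2
Cov = 2 / 3 = 2/3 ≈ 0.666667

0.6667


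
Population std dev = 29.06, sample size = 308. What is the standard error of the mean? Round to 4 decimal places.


SE = sigma / sqrt(n)
sqrt(308) ≈ 17.549929
SE = 29.06 / 17.549929 ≈ 1.655847

1.6558


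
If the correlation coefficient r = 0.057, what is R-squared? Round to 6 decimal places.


R^2 = r^2 = (0.057)^2 = 0.003249

0.003249


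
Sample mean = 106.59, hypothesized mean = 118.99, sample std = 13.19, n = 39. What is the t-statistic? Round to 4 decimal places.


t = (xbar - mu0) / (s/sqrt(n))
xbar - mu0 = 106.59 - 118.99 = -12.4
sqrt(39) ≈ 6.24499800
s/sqrt(n) = 13.19 / 6.24499800 ≈ 2.11209035
t = -12.4 / 2.11209035 ≈ -5.870961

-5.8710


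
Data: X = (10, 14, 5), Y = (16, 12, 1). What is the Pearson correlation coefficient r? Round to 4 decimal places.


r = sum((xi-xbar)(yi-ybar)) / sqrt(sum((xi-xbar)^2) * sum((yi-ybar)^2))
n = 3, xbar = 29/3 ≈ 9.666667, ybar = 29/3 ≈ 9.666667
Sxy = sum((xi-xbar)(yi-ybar)) = 158/3 ≈ 52.666667
Sxx = sum((xi-xbar)^2) = 122/3 ≈ 40.666667
Syy = sum((yi-ybar)^2) = 362/3 ≈ 120.666667
sqrt(Sxx*Syy) ≈ 70.050775
r = Sxy / sqrt(Sxx*Syy) = 52.666667 / 70.050775 ≈ 0.751836

0.7518


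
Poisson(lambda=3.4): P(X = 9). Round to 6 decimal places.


P = e^(-lam) * lam^k / k!
e^(-3.4) ≈ 0.03337327
lam^k = 3.4^9 ≈ 60716.992766
k! = 9! = 362880
P = 0.03337327 * 60716.992766 / 362880 ≈ 0.005584

0.005584


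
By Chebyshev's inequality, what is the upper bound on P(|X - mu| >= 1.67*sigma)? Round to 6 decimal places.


P <= 1/k^2
k^2 = 1.67^2 = 2.7889
1/k^2 = 1 / 2.7889 ≈ 0.35856431

0.358564


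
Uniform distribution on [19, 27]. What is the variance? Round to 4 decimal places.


Var = (b-a)^2 / 12
(b-a)^2 = (27 - 19)^2 = 64
Var = 64/12 ≈ 5.333333

5.3333


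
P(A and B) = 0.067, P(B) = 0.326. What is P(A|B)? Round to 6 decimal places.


P(A|B) = P(A and B) / P(B) = 0.067 / 0.326 = 67/326 ≈ 0.20552147

0.205521


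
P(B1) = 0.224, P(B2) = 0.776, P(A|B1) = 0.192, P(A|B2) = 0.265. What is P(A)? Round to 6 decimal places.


P(A) = P(A|B1)*P(B1) + P(A|B2)*P(B2)
P(A|B1)*P(B1) = 0.192 * 0.224 = 0.043008
P(A|B2)*P(B2) = 0.265 * 0.776 = 0.20564
P(A) = 0.043008 + 0.20564 = 0.248648

0.248648


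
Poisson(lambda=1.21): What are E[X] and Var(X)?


E[X] = Var(X) = lambda = 1.21

1.21, 1.21


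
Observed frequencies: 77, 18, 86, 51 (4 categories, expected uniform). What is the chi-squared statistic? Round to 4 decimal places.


chi2 = sum((O-E)^2/E), E = total/4
total = 232, E = 232/4 = 58
(77 - 58)^2 / 58 = 361 / 58 = 361/58 ≈ 6.224138
(18 - 58)^2 / 58 = 1600 / 58 = 800/29 ≈ 27.586207
(86 - 58)^2 / 58 = 784 / 58 = 392/29 ≈ 13.517241
(51 - 58)^2 / 58 = 49 / 58 = 49/58 ≈ 0.844828
chi2 = 1397/29 ≈ 48.172414

48.1724


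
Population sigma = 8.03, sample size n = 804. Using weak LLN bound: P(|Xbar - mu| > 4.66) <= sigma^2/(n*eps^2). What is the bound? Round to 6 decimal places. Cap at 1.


bound = min(1, sigma^2/(n*eps^2))
sigma^2 = 8.03^2 = 64.4809
n*eps^2 = 804 * 4.66^2 = 804 * 21.7156 = 17459.3424
sigma^2/(n*eps^2) = 64.4809 / 17459.3424 ≈ 0.00369320

0.003693


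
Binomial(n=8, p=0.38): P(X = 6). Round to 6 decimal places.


P = C(n,k) * p^k * (1-p)^(n-k)
C(8,6) = 28
p^k = 0.38^6 ≈ 0.003010936
(1-p)^(n-k) = 0.62^2 = 0.3844
P = 28 * 0.003010936 * 0.3844 ≈ 0.032407

0.032407


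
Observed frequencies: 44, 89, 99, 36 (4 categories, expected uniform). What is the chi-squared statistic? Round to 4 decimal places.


chi2 = sum((O-E)^2/E), E = total/4
total = 268, E = 268/4 = 67
(44 - 67)^2 / 67 = 529 / 67 = 529/67 ≈ 7.895522
(89 - 67)^2 / 67 = 484 / 67 = 484/67 ≈ 7.223881
(99 - 67)^2 / 67 = 1024 / 67 = 1024/67 ≈ 15.283582
(36 - 67)^2 / 67 = 961 / 67 = 961/67 ≈ 14.343284
chi2 = 2998/67 ≈ 44.746269

44.7463


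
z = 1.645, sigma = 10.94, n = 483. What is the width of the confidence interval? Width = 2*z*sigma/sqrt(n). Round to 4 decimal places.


width = 2*z*sigma/sqrt(n)
2*z*sigma = 2 * 1.645 * 10.94 = 35.9926
sqrt(483) ≈ 21.977261
width = 35.9926 / 21.977261 ≈ 1.637720

1.6377


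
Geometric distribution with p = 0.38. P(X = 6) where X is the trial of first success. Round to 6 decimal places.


P = (1-p)^(k-1) * p
(1-p)^(k-1) = 0.62^5 ≈ 0.09161328
P = 0.09161328 * 0.38 ≈ 0.03481305

0.034813


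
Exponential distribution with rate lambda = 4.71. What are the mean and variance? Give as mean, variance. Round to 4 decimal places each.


mean = 1/lam, var = 1/lam^2
mean = 1 / 4.71 = 100/471 ≈ 0.212314
lam^2 = 4.71^2 = 22.1841
var = 1 / 22.1841 ≈ 0.045077

0.2123, 0.0451


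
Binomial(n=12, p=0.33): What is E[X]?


E[X] = n*p = 12 * 0.33 = 3.96

3.96


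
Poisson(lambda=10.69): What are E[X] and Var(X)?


E[X] = Var(X) = lambda = 10.69

10.69, 10.69


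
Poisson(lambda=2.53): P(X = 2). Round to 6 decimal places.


P = e^(-lam) * lam^k / k!
e^(-2.53) ≈ 0.07965902
lam^k = 2.53^2 = 6.4009
k! = 2! = 2
P = 0.07965902 * 6.4009 / 2 ≈ 0.254945

0.254945


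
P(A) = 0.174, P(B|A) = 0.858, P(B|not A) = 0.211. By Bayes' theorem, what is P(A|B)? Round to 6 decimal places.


P(A|B) = P(B|A)*P(A) / P(B), P(B) = P(B|A)*P(A) + P(B|not A)*P(not A)
P(B|A)*P(A) = 0.858 * 0.174 = 0.149292
P(B|not A)*P(not A) = 0.211 * 0.826 = 0.174286
P(B) = 0.149292 + 0.174286 = 0.323578
P(A|B) = 0.149292 / 0.323578 ≈ 0.46137871

0.461379


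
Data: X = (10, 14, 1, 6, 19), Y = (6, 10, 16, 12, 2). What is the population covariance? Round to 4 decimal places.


Cov = (1/n)*sum((xi-xbar)(yi-ybar))
n = 5, xbar = 50/5 = 10, ybar = 46/5 = 9.2
sum((xi-xbar)(yi-ybar)) = -134
Cov = -134 / 5 = -26.8

-26.8000


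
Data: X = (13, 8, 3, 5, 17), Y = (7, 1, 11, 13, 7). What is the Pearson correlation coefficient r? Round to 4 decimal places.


r = sum((xi-xbar)(yi-ybar)) / sqrt(sum((xi-xbar)^2) * sum((yi-ybar)^2))
n = 5, xbar = 46/5 = 9.2, ybar = 39/5 = 7.8
Sxy = sum((xi-xbar)(yi-ybar)) = -42.8
Sxx = sum((xi-xbar)^2) = 132.8
Syy = sum((yi-ybar)^2) = 84.8
sqrt(Sxx*Syy) ≈ 106.119932
r = Sxy / sqrt(Sxx*Syy) = -42.8 / 106.119932 ≈ -0.403317

-0.4033


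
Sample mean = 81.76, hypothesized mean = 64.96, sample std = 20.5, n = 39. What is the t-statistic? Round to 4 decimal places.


t = (xbar - mu0) / (s/sqrt(n))
xbar - mu0 = 81.76 - 64.96 = 16.8
sqrt(39) ≈ 6.24499800
s/sqrt(n) = 20.5 / 6.24499800 ≈ 3.28262715
t = 16.8 / 3.28262715 ≈ 5.117852

5.1179


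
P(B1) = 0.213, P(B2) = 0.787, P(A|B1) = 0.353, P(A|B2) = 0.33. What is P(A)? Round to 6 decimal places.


P(A) = P(A|B1)*P(B1) + P(A|B2)*P(B2)
P(A|B1)*P(B1) = 0.353 * 0.213 = 0.075189
P(A|B2)*P(B2) = 0.33 * 0.787 = 0.25971
P(A) = 0.075189 + 0.25971 = 0.334899

0.334899


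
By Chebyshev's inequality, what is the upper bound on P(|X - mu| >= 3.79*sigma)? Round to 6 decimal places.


P <= 1/k^2
k^2 = 3.79^2 = 14.3641
1/k^2 = 1 / 14.3641 ≈ 0.06961801

0.069618


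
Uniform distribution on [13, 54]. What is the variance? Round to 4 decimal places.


Var = (b-a)^2 / 12
(b-a)^2 = (54 - 13)^2 = 1681
Var = 1681/12 ≈ 140.083333

140.0833


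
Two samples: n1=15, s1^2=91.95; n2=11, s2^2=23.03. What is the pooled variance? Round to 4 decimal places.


sp^2 = ((n1-1)*s1^2 + (n2-1)*s2^2)/(n1+n2-2)
(n1-1)*s1^2 = 14 * 91.95 = 1287.3
(n2-1)*s2^2 = 10 * 23.03 = 230.3
numerator = 1287.3 + 230.3 = 1517.6
n1+n2-2 = 24
sp^2 = 1517.6 / 24 = 1897/30 ≈ 63.233333

63.2333


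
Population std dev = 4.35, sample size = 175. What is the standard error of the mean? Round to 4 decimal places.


SE = sigma / sqrt(n)
sqrt(175) ≈ 13.228757
SE = 4.35 / 13.228757 ≈ 0.328829

0.3288


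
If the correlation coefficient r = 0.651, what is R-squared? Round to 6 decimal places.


R^2 = r^2 = (0.651)^2 = 0.423801

0.423801


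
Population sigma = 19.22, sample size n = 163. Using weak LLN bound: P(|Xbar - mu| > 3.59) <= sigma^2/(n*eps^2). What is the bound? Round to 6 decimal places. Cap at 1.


bound = min(1, sigma^2/(n*eps^2))
sigma^2 = 19.22^2 = 369.4084
n*eps^2 = 163 * 3.59^2 = 163 * 12.8881 = 2100.7603
sigma^2/(n*eps^2) = 369.4084 / 2100.7603 ≈ 0.17584510

0.175845


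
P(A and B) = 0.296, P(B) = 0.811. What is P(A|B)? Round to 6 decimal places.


P(A|B) = P(A and B) / P(B) = 0.296 / 0.811 = 296/811 ≈ 0.36498150

0.364982


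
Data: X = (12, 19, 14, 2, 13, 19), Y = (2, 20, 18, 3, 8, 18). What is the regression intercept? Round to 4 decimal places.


a = ybar - b*xbar, where b = sum((xi-xbar)(yi-ybar)) / sum((xi-xbar)^2)
n = 6, xbar = 79/6 ≈ 13.166667, ybar = 69/6 = 11.5
Sxy = sum((xi-xbar)(yi-ybar)) = 199.5
Sxx = sum((xi-xbar)^2) = 1169/6 ≈ 194.833333
b = Sxy / Sxx = 171/167 ≈ 1.023952
a = 11.5 - 1.023952 * 13.166667 = -331/167 ≈ -1.982036

-1.9820


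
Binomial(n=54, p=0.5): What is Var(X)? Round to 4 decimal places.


Var = n*p*(1-p) = 54 * 0.5 * 0.5 = 13.5

13.5000


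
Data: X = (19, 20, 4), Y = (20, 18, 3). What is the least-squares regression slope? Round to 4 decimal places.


b = sum((xi-xbar)(yi-ybar)) / sum((xi-xbar)^2)
n = 3, xbar = 43/3 ≈ 14.333333, ybar = 41/3 ≈ 13.666667
Sxy = sum((xi-xbar)(yi-ybar)) = 493/3 ≈ 164.333333
Sxx = sum((xi-xbar)^2) = 482/3 ≈ 160.666667
b = Sxy / Sxx = 493/482 ≈ 1.022822

1.0228


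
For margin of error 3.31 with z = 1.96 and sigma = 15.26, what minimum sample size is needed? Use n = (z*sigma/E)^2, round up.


z*sigma/E = 1.96 * 15.26 / 3.31 = 74774/8275 ≈ 9.036133
(z*sigma/E)^2 ≈ 81.651698
round up: n = 82

82


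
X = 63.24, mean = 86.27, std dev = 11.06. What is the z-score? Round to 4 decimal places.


z = (X - mu) / sigma
X - mu = 63.24 - 86.27 = -23.03
z = -23.03 / 11.06 = -329/158 ≈ -2.082278

-2.0823


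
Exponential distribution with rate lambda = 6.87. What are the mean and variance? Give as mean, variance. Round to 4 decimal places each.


mean = 1/lam, var = 1/lam^2
mean = 1 / 6.87 = 100/687 ≈ 0.145560
lam^2 = 6.87^2 = 47.1969
var = 1 / 47.1969 ≈ 0.021188

0.1456, 0.0212


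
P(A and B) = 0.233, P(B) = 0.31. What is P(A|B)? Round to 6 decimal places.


P(A|B) = P(A and B) / P(B) = 0.233 / 0.31 = 233/310 ≈ 0.75161290

0.751613


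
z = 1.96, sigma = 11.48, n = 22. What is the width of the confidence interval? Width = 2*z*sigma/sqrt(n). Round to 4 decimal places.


width = 2*z*sigma/sqrt(n)
2*z*sigma = 2 * 1.96 * 11.48 = 45.0016
sqrt(22) ≈ 4.690416
width = 45.0016 / 4.690416 ≈ 9.594373

9.5944


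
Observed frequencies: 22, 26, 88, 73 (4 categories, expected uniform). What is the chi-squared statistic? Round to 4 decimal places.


chi2 = sum((O-E)^2/E), E = total/4
total = 209, E = 209/4 = 52.25
(22 - 52.25)^2 / 52.25 = 915.0625 / 52.25 = 1331/76 ≈ 17.513158
(26 - 52.25)^2 / 52.25 = 689.0625 / 52.25 = 11025/836 ≈ 13.187799
(88 - 52.25)^2 / 52.25 = 1278.0625 / 52.25 = 1859/76 ≈ 24.460526
(73 - 52.25)^2 / 52.25 = 430.5625 / 52.25 = 6889/836 ≈ 8.240431
chi2 = 13251/209 ≈ 63.401914

63.4019


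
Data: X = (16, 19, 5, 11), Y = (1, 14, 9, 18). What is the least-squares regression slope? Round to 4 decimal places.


b = sum((xi-xbar)(yi-ybar)) / sum((xi-xbar)^2)
n = 4, xbar = 51/4 = 12.75, ybar = 42/4 = 10.5
Sxy = sum((xi-xbar)(yi-ybar)) = -10.5
Sxx = sum((xi-xbar)^2) = 112.75
b = Sxy / Sxx = -42/451 ≈ -0.093126

-0.0931


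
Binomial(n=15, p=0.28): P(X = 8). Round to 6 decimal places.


P = C(n,k) * p^k * (1-p)^(n-k)
C(15,8) = 6435
p^k = 0.28^8 ≈ 0.00003778020
(1-p)^(n-k) = 0.72^7 ≈ 0.1003061
P = 6435 * 0.00003778020 * 0.1003061 ≈ 0.024386

0.024386


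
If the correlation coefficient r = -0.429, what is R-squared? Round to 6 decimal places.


R^2 = r^2 = (-0.429)^2 = 0.184041

0.184041


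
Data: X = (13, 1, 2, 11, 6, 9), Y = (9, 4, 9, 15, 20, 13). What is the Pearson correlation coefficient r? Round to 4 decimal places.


r = sum((xi-xbar)(yi-ybar)) / sqrt(sum((xi-xbar)^2) * sum((yi-ybar)^2))
n = 6, xbar = 42/6 = 7, ybar = 70/6 = 35/3 ≈ 11.666667
Sxy = sum((xi-xbar)(yi-ybar)) = 51
Sxx = sum((xi-xbar)^2) = 118
Syy = sum((yi-ybar)^2) = 466/3 ≈ 155.333333
sqrt(Sxx*Syy) ≈ 135.385868
r = Sxy / sqrt(Sxx*Syy) = 51 / 135.385868 ≈ 0.376701

0.3767


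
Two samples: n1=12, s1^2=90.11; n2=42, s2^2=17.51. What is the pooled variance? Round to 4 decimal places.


sp^2 = ((n1-1)*s1^2 + (n2-1)*s2^2)/(n1+n2-2)
(n1-1)*s1^2 = 11 * 90.11 = 991.21
(n2-1)*s2^2 = 41 * 17.51 = 717.91
numerator = 991.21 + 717.91 = 1709.12
n1+n2-2 = 52
sp^2 = 1709.12 / 52 = 10682/325 ≈ 32.867692

32.8677


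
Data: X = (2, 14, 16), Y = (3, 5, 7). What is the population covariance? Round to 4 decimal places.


Cov = (1/n)*sum((xi-xbar)(yi-ybar))
n = 3, xbar = 32/3 ≈ 10.666667, ybar = 15/3 = 5
sum((xi-xbar)(yi-ybar)) = 28
Cov = 28 / 3 = 28/3 ≈ 9.333333

9.3333
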